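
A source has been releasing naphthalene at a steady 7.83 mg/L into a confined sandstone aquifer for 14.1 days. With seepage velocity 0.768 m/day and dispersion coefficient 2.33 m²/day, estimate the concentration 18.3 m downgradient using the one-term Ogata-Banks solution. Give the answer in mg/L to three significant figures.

For a continuous step input, C/C₀ ≈ ½·erfc((x−vt)/(2√(Dt))).
vt = 0.768 × 14.1 = 10.8288 m and 2√(Dt) = 2√(2.33 × 14.1) = 11.46 m.
Argument (x−vt)/(2√(Dt)) = (18.3 − 10.8288)/11.46 = 0.6519; ½·erfc(0.6519) = 0.1783.
C = 7.83 × 0.1783 = 1.40 mg/L.

1.40 mg/L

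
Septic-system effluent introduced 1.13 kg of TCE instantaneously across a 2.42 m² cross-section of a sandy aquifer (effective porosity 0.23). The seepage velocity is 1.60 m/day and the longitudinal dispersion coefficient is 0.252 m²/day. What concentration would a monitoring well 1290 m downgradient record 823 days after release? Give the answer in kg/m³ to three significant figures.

0.0167 kg/m³

For an instantaneous plane source, C(x,t) = M/(n_e·A·√(4πDt)) · exp(−(x−vt)²/(4Dt)), with n_e·A the pore (flow) area.
Plume center vt = 1.60 × 823 = 1316.8 m, so the well at 1290 m is 26.8 m upgradient of the peak.
√(4πDt) = 51.05 m, giving peak height M/(n_e·A·√(4πDt)) = 1.13/(0.23 × 2.42 × 51.05) = 0.03977 kg/m³.
(x−vt)²/(4Dt) = (-26.8)²/(4 × 0.252 × 823) = 0.8658; exp(−0.8658) = 0.4207.
C = 0.03977 × 0.4207 = 0.0167 kg/m³.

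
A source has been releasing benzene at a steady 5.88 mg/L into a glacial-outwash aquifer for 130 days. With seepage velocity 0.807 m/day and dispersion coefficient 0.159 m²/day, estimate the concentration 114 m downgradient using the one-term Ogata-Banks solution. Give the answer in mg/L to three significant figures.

0.463 mg/L

For a continuous step input, C/C₀ ≈ ½·erfc((x−vt)/(2√(Dt))).
vt = 0.807 × 130 = 104.91 m and 2√(Dt) = 2√(0.159 × 130) = 9.093 m.
Argument (x−vt)/(2√(Dt)) = (114 − 104.91)/9.093 = 0.9997; ½·erfc(0.9997) = 0.07871.
C = 5.88 × 0.07871 = 0.463 mg/L.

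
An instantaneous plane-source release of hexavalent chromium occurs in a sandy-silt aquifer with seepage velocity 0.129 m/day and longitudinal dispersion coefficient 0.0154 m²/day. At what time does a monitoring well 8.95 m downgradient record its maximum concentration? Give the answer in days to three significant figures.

68.5 days

For the 1D instantaneous-source solution, setting ∂C/∂t = 0 at fixed x gives v²t² + 2Dt − x² = 0, so t = (√(D² + v²x²) − D)/v².
√(D² + v²x²) = √(0.0154² + 0.129² × 8.95²) = 1.155; v² = 0.016641.
t = (1.155 − 0.0154)/0.016641 = 68.5 days (vs. the pure-advection estimate x/v = 69.4 d).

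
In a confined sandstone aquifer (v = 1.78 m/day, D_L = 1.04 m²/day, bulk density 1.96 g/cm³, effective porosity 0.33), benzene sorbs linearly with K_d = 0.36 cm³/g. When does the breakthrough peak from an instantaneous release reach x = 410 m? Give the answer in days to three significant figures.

Retardation factor R = 1 + ρ_b·K_d/n = 1 + 1.96 × 0.36/0.33 = 3.138.
Sorption retards both mechanisms: v_R = v/R = 0.5672 m/day, D_R = D/R = 0.3314 m²/day.
Peak time from v_R²t² + 2D_R t − x² = 0: t = (√(D_R² + v_R²x²) − D_R)/v_R².
√(D_R² + v_R²x²) = √(0.3314² + 0.5672² × 410²) = 232.6; v_R² = 0.3217.
t = (232.6 − 0.3314)/0.3217 = 722 days.

722 days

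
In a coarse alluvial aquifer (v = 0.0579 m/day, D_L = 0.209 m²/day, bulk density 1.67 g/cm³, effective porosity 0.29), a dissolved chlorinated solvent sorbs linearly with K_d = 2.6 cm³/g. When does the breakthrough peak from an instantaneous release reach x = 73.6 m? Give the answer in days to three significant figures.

Retardation factor R = 1 + ρ_b·K_d/n = 1 + 1.67 × 2.6/0.29 = 15.97.
Sorption retards both mechanisms: v_R = v/R = 0.003626 m/day, D_R = D/R = 0.01309 m²/day.
Peak time from v_R²t² + 2D_R t − x² = 0: t = (√(D_R² + v_R²x²) − D_R)/v_R².
√(D_R² + v_R²x²) = √(0.01309² + 0.003626² × 73.6²) = 0.2672; v_R² = 1.315e-05.
t = (0.2672 − 0.01309)/1.315e-05 = 19300 days.

19300 days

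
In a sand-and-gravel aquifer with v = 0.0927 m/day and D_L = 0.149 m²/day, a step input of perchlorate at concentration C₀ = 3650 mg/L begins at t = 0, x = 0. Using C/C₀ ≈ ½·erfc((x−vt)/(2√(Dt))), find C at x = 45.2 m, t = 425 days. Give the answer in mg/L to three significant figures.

For a continuous step input, C/C₀ ≈ ½·erfc((x−vt)/(2√(Dt))).
vt = 0.0927 × 425 = 39.3975 m and 2√(Dt) = 2√(0.149 × 425) = 15.92 m.
Argument (x−vt)/(2√(Dt)) = (45.2 − 39.3975)/15.92 = 0.3645; ½·erfc(0.3645) = 0.3031.
C = 3650 × 0.3031 = 1110 mg/L.

1110 mg/L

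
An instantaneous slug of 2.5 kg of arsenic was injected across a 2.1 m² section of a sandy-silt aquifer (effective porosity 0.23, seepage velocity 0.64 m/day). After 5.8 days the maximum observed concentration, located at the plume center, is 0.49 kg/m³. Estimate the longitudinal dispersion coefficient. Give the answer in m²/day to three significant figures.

At the plume center C_max = M/(n_e·A·√(4πDt)), so D = M²/(4πt·(n_e·A·C_max)²).
n_e·A·C_max = 0.23 × 2.1 × 0.49 = 0.2367 kg/m.
D = 2.5²/(4π × 5.8 × 0.2367²) = 1.53 m²/day.

1.53 m²/day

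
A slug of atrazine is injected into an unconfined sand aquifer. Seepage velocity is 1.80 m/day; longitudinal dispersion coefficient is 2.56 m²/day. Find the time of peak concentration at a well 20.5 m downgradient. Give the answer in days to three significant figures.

10.6 days

For the 1D instantaneous-source solution, setting ∂C/∂t = 0 at fixed x gives v²t² + 2Dt − x² = 0, so t = (√(D² + v²x²) − D)/v².
√(D² + v²x²) = √(2.56² + 1.80² × 20.5²) = 36.99; v² = 3.24.
t = (36.99 − 2.56)/3.24 = 10.6 days (vs. the pure-advection estimate x/v = 11.4 d).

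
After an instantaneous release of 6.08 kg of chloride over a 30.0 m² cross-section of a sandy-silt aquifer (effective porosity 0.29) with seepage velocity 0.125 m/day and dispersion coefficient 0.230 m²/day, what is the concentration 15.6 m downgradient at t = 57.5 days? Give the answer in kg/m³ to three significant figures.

0.0142 kg/m³

For an instantaneous plane source, C(x,t) = M/(n_e·A·√(4πDt)) · exp(−(x−vt)²/(4Dt)), with n_e·A the pore (flow) area.
Plume center vt = 0.125 × 57.5 = 7.1875 m, so the well at 15.6 m is 8.4125 m downgradient of the peak.
√(4πDt) = 12.89 m, giving peak height M/(n_e·A·√(4πDt)) = 6.08/(0.29 × 30.0 × 12.89) = 0.05422 kg/m³.
(x−vt)²/(4Dt) = (8.4125)²/(4 × 0.230 × 57.5) = 1.338; exp(−1.338) = 0.2624.
C = 0.05422 × 0.2624 = 0.0142 kg/m³.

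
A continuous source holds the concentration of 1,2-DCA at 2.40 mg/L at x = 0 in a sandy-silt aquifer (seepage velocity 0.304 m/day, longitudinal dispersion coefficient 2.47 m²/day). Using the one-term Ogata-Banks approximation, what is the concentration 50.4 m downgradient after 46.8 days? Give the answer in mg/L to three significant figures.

For a continuous step input, C/C₀ ≈ ½·erfc((x−vt)/(2√(Dt))).
vt = 0.304 × 46.8 = 14.2272 m and 2√(Dt) = 2√(2.47 × 46.8) = 21.50 m.
Argument (x−vt)/(2√(Dt)) = (50.4 − 14.2272)/21.50 = 1.682; ½·erfc(1.682) = 0.008687.
C = 2.40 × 0.008687 = 0.0208 mg/L.

0.0208 mg/L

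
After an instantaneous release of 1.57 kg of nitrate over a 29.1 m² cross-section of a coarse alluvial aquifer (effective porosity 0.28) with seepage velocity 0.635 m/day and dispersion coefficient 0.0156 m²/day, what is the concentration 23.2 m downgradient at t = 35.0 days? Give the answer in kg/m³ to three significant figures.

0.0476 kg/m³

For an instantaneous plane source, C(x,t) = M/(n_e·A·√(4πDt)) · exp(−(x−vt)²/(4Dt)), with n_e·A the pore (flow) area.
Plume center vt = 0.635 × 35.0 = 22.225 m, so the well at 23.2 m is 0.975 m downgradient of the peak.
√(4πDt) = 2.619 m, giving peak height M/(n_e·A·√(4πDt)) = 1.57/(0.28 × 29.1 × 2.619) = 0.07357 kg/m³.
(x−vt)²/(4Dt) = (0.975)²/(4 × 0.0156 × 35.0) = 0.4353; exp(−0.4353) = 0.6471.
C = 0.07357 × 0.6471 = 0.0476 kg/m³.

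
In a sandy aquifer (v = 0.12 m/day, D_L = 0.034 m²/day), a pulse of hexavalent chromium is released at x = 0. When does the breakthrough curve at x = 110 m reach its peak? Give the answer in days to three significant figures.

914 days

For the 1D instantaneous-source solution, setting ∂C/∂t = 0 at fixed x gives v²t² + 2Dt − x² = 0, so t = (√(D² + v²x²) − D)/v².
√(D² + v²x²) = √(0.034² + 0.12² × 110²) = 13.20; v² = 0.0144.
t = (13.20 − 0.034)/0.0144 = 914 days (vs. the pure-advection estimate x/v = 917 d).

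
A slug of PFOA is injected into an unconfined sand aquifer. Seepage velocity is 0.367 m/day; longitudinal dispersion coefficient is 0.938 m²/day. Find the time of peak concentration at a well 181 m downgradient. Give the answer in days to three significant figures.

486 days

For the 1D instantaneous-source solution, setting ∂C/∂t = 0 at fixed x gives v²t² + 2Dt − x² = 0, so t = (√(D² + v²x²) − D)/v².
√(D² + v²x²) = √(0.938² + 0.367² × 181²) = 66.43; v² = 0.134689.
t = (66.43 − 0.938)/0.134689 = 486 days (vs. the pure-advection estimate x/v = 493 d).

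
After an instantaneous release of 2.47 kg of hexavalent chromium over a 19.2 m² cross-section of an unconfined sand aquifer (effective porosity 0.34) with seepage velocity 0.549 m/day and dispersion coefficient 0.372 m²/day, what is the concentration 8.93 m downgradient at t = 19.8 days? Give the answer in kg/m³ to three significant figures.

0.0346 kg/m³

For an instantaneous plane source, C(x,t) = M/(n_e·A·√(4πDt)) · exp(−(x−vt)²/(4Dt)), with n_e·A the pore (flow) area.
Plume center vt = 0.549 × 19.8 = 10.8702 m, so the well at 8.93 m is 1.9402 m upgradient of the peak.
√(4πDt) = 9.621 m, giving peak height M/(n_e·A·√(4πDt)) = 2.47/(0.34 × 19.2 × 9.621) = 0.03933 kg/m³.
(x−vt)²/(4Dt) = (-1.9402)²/(4 × 0.372 × 19.8) = 0.1278; exp(−0.1278) = 0.8800.
C = 0.03933 × 0.8800 = 0.0346 kg/m³.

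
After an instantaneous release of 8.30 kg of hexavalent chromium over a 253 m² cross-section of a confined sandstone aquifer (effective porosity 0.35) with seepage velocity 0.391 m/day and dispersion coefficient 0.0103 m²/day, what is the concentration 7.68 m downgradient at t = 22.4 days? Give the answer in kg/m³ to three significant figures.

0.0156 kg/m³

For an instantaneous plane source, C(x,t) = M/(n_e·A·√(4πDt)) · exp(−(x−vt)²/(4Dt)), with n_e·A the pore (flow) area.
Plume center vt = 0.391 × 22.4 = 8.7584 m, so the well at 7.68 m is 1.0784 m upgradient of the peak.
√(4πDt) = 1.703 m, giving peak height M/(n_e·A·√(4πDt)) = 8.30/(0.35 × 253 × 1.703) = 0.05504 kg/m³.
(x−vt)²/(4Dt) = (-1.0784)²/(4 × 0.0103 × 22.4) = 1.260; exp(−1.260) = 0.2837.
C = 0.05504 × 0.2837 = 0.0156 kg/m³.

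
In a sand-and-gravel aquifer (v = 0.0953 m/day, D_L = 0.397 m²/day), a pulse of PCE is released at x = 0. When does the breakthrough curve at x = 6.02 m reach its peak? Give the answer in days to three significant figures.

33.1 days

For the 1D instantaneous-source solution, setting ∂C/∂t = 0 at fixed x gives v²t² + 2Dt − x² = 0, so t = (√(D² + v²x²) − D)/v².
√(D² + v²x²) = √(0.397² + 0.0953² × 6.02²) = 0.6977; v² = 0.00908209.
t = (0.6977 − 0.397)/0.00908209 = 33.1 days (vs. the pure-advection estimate x/v = 63.2 d).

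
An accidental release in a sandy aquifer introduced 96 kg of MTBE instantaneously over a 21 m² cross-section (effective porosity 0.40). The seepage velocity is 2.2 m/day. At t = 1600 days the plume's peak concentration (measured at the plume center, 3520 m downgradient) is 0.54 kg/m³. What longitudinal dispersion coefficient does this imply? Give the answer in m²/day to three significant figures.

0.0223 m²/day

At the plume center C_max = M/(n_e·A·√(4πDt)), so D = M²/(4πt·(n_e·A·C_max)²).
n_e·A·C_max = 0.40 × 21 × 0.54 = 4.536 kg/m.
D = 96²/(4π × 1600 × 4.536²) = 0.0223 m²/day.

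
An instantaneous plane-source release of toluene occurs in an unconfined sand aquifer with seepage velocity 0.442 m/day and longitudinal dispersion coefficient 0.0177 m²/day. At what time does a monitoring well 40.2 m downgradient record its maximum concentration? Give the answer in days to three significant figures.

For the 1D instantaneous-source solution, setting ∂C/∂t = 0 at fixed x gives v²t² + 2Dt − x² = 0, so t = (√(D² + v²x²) − D)/v².
√(D² + v²x²) = √(0.0177² + 0.442² × 40.2²) = 17.77; v² = 0.195364.
t = (17.77 − 0.0177)/0.195364 = 90.9 days (vs. the pure-advection estimate x/v = 91.0 d).

90.9 days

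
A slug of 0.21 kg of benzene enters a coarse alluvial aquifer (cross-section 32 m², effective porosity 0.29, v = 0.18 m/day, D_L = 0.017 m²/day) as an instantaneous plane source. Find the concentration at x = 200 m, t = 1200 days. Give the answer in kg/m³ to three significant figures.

For an instantaneous plane source, C(x,t) = M/(n_e·A·√(4πDt)) · exp(−(x−vt)²/(4Dt)), with n_e·A the pore (flow) area.
Plume center vt = 0.18 × 1200 = 216 m, so the well at 200 m is 16 m upgradient of the peak.
√(4πDt) = 16.01 m, giving peak height M/(n_e·A·√(4πDt)) = 0.21/(0.29 × 32 × 16.01) = 0.001413 kg/m³.
(x−vt)²/(4Dt) = (-16)²/(4 × 0.017 × 1200) = 3.137; exp(−3.137) = 0.04341.
C = 0.001413 × 0.04341 = 6.13e-05 kg/m³.

6.13e-05 kg/m³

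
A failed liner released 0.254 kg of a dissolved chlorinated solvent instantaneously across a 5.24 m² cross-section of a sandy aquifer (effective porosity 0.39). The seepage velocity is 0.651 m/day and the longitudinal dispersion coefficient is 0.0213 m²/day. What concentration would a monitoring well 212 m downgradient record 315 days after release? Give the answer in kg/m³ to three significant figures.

For an instantaneous plane source, C(x,t) = M/(n_e·A·√(4πDt)) · exp(−(x−vt)²/(4Dt)), with n_e·A the pore (flow) area.
Plume center vt = 0.651 × 315 = 205.065 m, so the well at 212 m is 6.935 m downgradient of the peak.
√(4πDt) = 9.182 m, giving peak height M/(n_e·A·√(4πDt)) = 0.254/(0.39 × 5.24 × 9.182) = 0.01354 kg/m³.
(x−vt)²/(4Dt) = (6.935)²/(4 × 0.0213 × 315) = 1.792; exp(−1.792) = 0.1666.
C = 0.01354 × 0.1666 = 0.00226 kg/m³.

0.00226 kg/m³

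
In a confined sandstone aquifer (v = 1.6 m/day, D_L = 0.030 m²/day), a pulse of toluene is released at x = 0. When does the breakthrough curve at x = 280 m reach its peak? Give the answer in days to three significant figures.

For the 1D instantaneous-source solution, setting ∂C/∂t = 0 at fixed x gives v²t² + 2Dt − x² = 0, so t = (√(D² + v²x²) − D)/v².
√(D² + v²x²) = √(0.030² + 1.6² × 280²) = 448.0; v² = 2.56.
t = (448.0 − 0.030)/2.56 = 175 days (vs. the pure-advection estimate x/v = 175 d).

175 days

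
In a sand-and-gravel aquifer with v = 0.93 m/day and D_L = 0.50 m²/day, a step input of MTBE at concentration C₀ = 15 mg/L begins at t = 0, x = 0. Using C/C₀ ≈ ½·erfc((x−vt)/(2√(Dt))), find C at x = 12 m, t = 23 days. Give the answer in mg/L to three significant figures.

14.6 mg/L

For a continuous step input, C/C₀ ≈ ½·erfc((x−vt)/(2√(Dt))).
vt = 0.93 × 23 = 21.39 m and 2√(Dt) = 2√(0.50 × 23) = 6.782 m.
Argument (x−vt)/(2√(Dt)) = (12 − 21.39)/6.782 = -1.385; ½·erfc(-1.385) = 0.9749.
C = 15 × 0.9749 = 14.6 mg/L.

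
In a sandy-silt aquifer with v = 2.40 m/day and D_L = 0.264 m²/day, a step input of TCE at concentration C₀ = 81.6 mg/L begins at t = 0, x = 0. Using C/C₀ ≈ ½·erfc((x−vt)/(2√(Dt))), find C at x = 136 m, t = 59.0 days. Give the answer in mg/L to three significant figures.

For a continuous step input, C/C₀ ≈ ½·erfc((x−vt)/(2√(Dt))).
vt = 2.40 × 59.0 = 141.6 m and 2√(Dt) = 2√(0.264 × 59.0) = 7.893 m.
Argument (x−vt)/(2√(Dt)) = (136 − 141.6)/7.893 = -0.7095; ½·erfc(-0.7095) = 0.8422.
C = 81.6 × 0.8422 = 68.7 mg/L.

68.7 mg/L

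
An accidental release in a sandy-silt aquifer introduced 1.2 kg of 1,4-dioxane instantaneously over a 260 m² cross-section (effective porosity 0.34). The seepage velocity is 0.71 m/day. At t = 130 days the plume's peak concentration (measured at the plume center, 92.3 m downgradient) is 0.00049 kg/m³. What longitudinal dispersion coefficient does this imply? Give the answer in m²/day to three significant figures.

0.470 m²/day

At the plume center C_max = M/(n_e·A·√(4πDt)), so D = M²/(4πt·(n_e·A·C_max)²).
n_e·A·C_max = 0.34 × 260 × 0.00049 = 0.04332 kg/m.
D = 1.2²/(4π × 130 × 0.04332²) = 0.470 m²/day.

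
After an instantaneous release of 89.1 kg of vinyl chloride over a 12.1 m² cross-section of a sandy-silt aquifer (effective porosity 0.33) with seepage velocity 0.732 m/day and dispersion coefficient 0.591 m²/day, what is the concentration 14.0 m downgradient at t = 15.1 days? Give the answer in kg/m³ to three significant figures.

For an instantaneous plane source, C(x,t) = M/(n_e·A·√(4πDt)) · exp(−(x−vt)²/(4Dt)), with n_e·A the pore (flow) area.
Plume center vt = 0.732 × 15.1 = 11.0532 m, so the well at 14.0 m is 2.9468 m downgradient of the peak.
√(4πDt) = 10.59 m, giving peak height M/(n_e·A·√(4πDt)) = 89.1/(0.33 × 12.1 × 10.59) = 2.107 kg/m³.
(x−vt)²/(4Dt) = (2.9468)²/(4 × 0.591 × 15.1) = 0.2433; exp(−0.2433) = 0.7840.
C = 2.107 × 0.7840 = 1.65 kg/m³.

1.65 kg/m³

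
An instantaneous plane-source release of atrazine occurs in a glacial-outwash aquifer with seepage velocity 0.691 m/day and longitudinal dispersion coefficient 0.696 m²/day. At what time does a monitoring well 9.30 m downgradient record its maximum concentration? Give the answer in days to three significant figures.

12.1 days

For the 1D instantaneous-source solution, setting ∂C/∂t = 0 at fixed x gives v²t² + 2Dt − x² = 0, so t = (√(D² + v²x²) − D)/v².
√(D² + v²x²) = √(0.696² + 0.691² × 9.30²) = 6.464; v² = 0.477481.
t = (6.464 − 0.696)/0.477481 = 12.1 days (vs. the pure-advection estimate x/v = 13.5 d).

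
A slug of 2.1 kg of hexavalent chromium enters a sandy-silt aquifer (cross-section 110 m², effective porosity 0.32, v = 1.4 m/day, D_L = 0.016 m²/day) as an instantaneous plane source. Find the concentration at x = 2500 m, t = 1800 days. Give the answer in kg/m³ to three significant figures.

For an instantaneous plane source, C(x,t) = M/(n_e·A·√(4πDt)) · exp(−(x−vt)²/(4Dt)), with n_e·A the pore (flow) area.
Plume center vt = 1.4 × 1800 = 2520 m, so the well at 2500 m is 20 m upgradient of the peak.
√(4πDt) = 19.02 m, giving peak height M/(n_e·A·√(4πDt)) = 2.1/(0.32 × 110 × 19.02) = 0.003137 kg/m³.
(x−vt)²/(4Dt) = (-20)²/(4 × 0.016 × 1800) = 3.472; exp(−3.472) = 0.03105.
C = 0.003137 × 0.03105 = 9.74e-05 kg/m³.

9.74e-05 kg/m³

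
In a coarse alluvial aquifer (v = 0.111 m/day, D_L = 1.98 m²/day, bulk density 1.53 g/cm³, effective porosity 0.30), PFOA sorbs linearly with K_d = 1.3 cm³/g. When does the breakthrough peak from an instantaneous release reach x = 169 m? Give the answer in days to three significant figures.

Retardation factor R = 1 + ρ_b·K_d/n = 1 + 1.53 × 1.3/0.30 = 7.630.
Sorption retards both mechanisms: v_R = v/R = 0.01455 m/day, D_R = D/R = 0.2595 m²/day.
Peak time from v_R²t² + 2D_R t − x² = 0: t = (√(D_R² + v_R²x²) − D_R)/v_R².
√(D_R² + v_R²x²) = √(0.2595² + 0.01455² × 169²) = 2.473; v_R² = 0.0002117.
t = (2.473 − 0.2595)/0.0002117 = 10500 days.

10500 days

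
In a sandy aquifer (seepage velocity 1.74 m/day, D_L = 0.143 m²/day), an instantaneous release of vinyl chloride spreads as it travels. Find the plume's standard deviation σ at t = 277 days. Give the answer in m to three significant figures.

8.90 m

Dispersive spreading gives a Gaussian with σ² = 2Dt; advection only shifts the center.
σ = √(2 × 0.143 × 277) = 8.90 m.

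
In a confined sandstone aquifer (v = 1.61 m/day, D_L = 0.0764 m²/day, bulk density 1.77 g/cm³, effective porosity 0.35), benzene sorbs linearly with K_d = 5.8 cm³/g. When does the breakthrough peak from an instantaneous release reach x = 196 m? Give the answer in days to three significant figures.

Retardation factor R = 1 + ρ_b·K_d/n = 1 + 1.77 × 5.8/0.35 = 30.33.
Sorption retards both mechanisms: v_R = v/R = 0.05308 m/day, D_R = D/R = 0.002519 m²/day.
Peak time from v_R²t² + 2D_R t − x² = 0: t = (√(D_R² + v_R²x²) − D_R)/v_R².
√(D_R² + v_R²x²) = √(0.002519² + 0.05308² × 196²) = 10.40; v_R² = 0.002817.
t = (10.40 − 0.002519)/0.002817 = 3690 days.

3690 days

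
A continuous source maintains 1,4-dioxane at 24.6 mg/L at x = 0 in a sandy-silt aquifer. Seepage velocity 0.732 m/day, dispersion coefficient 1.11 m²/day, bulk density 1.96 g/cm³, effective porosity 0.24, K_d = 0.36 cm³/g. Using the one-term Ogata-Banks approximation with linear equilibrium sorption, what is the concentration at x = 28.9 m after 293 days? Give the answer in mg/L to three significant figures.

24.0 mg/L

Retardation factor R = 1 + ρ_b·K_d/n = 1 + 1.96 × 0.36/0.24 = 3.940.
Sorption retards both mechanisms: v_R = v/R = 0.1858 m/day, D_R = D/R = 0.2817 m²/day.
v_R·t = 0.1858 × 293 = 54.4394 m; 2√(D_R t) = 18.17 m; argument = (28.9 − 54.4394)/18.17 = -1.406.
C = C₀ × ½·erfc(-1.406) = 24.6 × 0.9766 = 24.0 mg/L.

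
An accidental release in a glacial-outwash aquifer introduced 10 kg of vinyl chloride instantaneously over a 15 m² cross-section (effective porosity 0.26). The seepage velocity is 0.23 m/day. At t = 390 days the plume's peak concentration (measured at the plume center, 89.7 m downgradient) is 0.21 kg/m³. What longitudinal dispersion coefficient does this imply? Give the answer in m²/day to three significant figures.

At the plume center C_max = M/(n_e·A·√(4πDt)), so D = M²/(4πt·(n_e·A·C_max)²).
n_e·A·C_max = 0.26 × 15 × 0.21 = 0.8190 kg/m.
D = 10²/(4π × 390 × 0.8190²) = 0.0304 m²/day.

0.0304 m²/day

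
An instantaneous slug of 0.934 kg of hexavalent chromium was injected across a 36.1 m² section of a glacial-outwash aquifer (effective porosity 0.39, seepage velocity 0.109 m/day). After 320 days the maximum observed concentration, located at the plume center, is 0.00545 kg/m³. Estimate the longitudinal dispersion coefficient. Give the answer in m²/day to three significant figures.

0.0368 m²/day

At the plume center C_max = M/(n_e·A·√(4πDt)), so D = M²/(4πt·(n_e·A·C_max)²).
n_e·A·C_max = 0.39 × 36.1 × 0.00545 = 0.07673 kg/m.
D = 0.934²/(4π × 320 × 0.07673²) = 0.0368 m²/day.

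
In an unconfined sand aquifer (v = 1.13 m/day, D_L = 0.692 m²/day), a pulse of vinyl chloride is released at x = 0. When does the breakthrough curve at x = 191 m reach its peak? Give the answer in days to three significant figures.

168 days

For the 1D instantaneous-source solution, setting ∂C/∂t = 0 at fixed x gives v²t² + 2Dt − x² = 0, so t = (√(D² + v²x²) − D)/v².
√(D² + v²x²) = √(0.692² + 1.13² × 191²) = 215.8; v² = 1.2769.
t = (215.8 − 0.692)/1.2769 = 168 days (vs. the pure-advection estimate x/v = 169 d).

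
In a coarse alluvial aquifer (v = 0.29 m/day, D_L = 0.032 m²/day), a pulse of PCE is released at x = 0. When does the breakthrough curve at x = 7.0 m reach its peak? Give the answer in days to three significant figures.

23.8 days

For the 1D instantaneous-source solution, setting ∂C/∂t = 0 at fixed x gives v²t² + 2Dt − x² = 0, so t = (√(D² + v²x²) − D)/v².
√(D² + v²x²) = √(0.032² + 0.29² × 7.0²) = 2.030; v² = 0.0841.
t = (2.030 − 0.032)/0.0841 = 23.8 days (vs. the pure-advection estimate x/v = 24.1 d).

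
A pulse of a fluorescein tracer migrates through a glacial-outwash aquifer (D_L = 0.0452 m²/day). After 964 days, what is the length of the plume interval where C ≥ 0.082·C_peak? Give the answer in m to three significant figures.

The plume is Gaussian with σ = √(2Dt) = √(2 × 0.0452 × 964) = 9.335 m.
C/C_peak = exp(−Δx²/(2σ²)) = 0.082 ⇒ Δx = σ·√(−2 ln 0.082) = 9.335 × 2.237 = 20.88 m.
Width = 2Δx = 41.8 m.

41.8 m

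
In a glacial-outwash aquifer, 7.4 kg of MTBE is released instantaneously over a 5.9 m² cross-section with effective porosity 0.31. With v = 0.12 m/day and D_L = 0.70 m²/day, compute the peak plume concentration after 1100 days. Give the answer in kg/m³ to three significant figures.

0.0411 kg/m³

The peak of an instantaneous 1D plume sits at x = vt; there the Gaussian factor is 1 and C_max = M/(n_e·A·√(4πDt)), where n_e·A is the pore area the mass is dissolved in.
√(4πDt) = √(4π × 0.70 × 1100) = 98.37 m, so C_max = 7.4/(0.31 × 5.9 × 98.37) = 0.0411 kg/m³.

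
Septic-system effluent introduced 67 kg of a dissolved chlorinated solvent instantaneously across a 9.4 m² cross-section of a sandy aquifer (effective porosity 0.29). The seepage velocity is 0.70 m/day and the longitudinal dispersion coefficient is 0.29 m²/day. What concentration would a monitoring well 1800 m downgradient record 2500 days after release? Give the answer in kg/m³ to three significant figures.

0.109 kg/m³

For an instantaneous plane source, C(x,t) = M/(n_e·A·√(4πDt)) · exp(−(x−vt)²/(4Dt)), with n_e·A the pore (flow) area.
Plume center vt = 0.70 × 2500 = 1750 m, so the well at 1800 m is 50 m downgradient of the peak.
√(4πDt) = 95.45 m, giving peak height M/(n_e·A·√(4πDt)) = 67/(0.29 × 9.4 × 95.45) = 0.2575 kg/m³.
(x−vt)²/(4Dt) = (50)²/(4 × 0.29 × 2500) = 0.8621; exp(−0.8621) = 0.4223.
C = 0.2575 × 0.4223 = 0.109 kg/m³.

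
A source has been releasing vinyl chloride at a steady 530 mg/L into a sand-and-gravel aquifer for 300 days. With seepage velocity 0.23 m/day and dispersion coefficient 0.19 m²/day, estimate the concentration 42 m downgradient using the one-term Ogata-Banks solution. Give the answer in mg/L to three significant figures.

527 mg/L

For a continuous step input, C/C₀ ≈ ½·erfc((x−vt)/(2√(Dt))).
vt = 0.23 × 300 = 69 m and 2√(Dt) = 2√(0.19 × 300) = 15.10 m.
Argument (x−vt)/(2√(Dt)) = (42 − 69)/15.10 = -1.788; ½·erfc(-1.788) = 0.9943.
C = 530 × 0.9943 = 527 mg/L.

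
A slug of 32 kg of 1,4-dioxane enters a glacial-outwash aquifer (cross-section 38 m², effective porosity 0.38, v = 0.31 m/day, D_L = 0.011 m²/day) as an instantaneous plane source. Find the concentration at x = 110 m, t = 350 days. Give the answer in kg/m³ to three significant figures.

0.275 kg/m³

For an instantaneous plane source, C(x,t) = M/(n_e·A·√(4πDt)) · exp(−(x−vt)²/(4Dt)), with n_e·A the pore (flow) area.
Plume center vt = 0.31 × 350 = 108.5 m, so the well at 110 m is 1.5 m downgradient of the peak.
√(4πDt) = 6.956 m, giving peak height M/(n_e·A·√(4πDt)) = 32/(0.38 × 38 × 6.956) = 0.3186 kg/m³.
(x−vt)²/(4Dt) = (1.5)²/(4 × 0.011 × 350) = 0.1461; exp(−0.1461) = 0.8641.
C = 0.3186 × 0.8641 = 0.275 kg/m³.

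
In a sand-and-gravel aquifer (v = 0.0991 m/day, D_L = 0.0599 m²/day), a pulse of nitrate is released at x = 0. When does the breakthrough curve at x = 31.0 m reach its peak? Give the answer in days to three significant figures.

307 days

For the 1D instantaneous-source solution, setting ∂C/∂t = 0 at fixed x gives v²t² + 2Dt − x² = 0, so t = (√(D² + v²x²) − D)/v².
√(D² + v²x²) = √(0.0599² + 0.0991² × 31.0²) = 3.073; v² = 0.00982081.
t = (3.073 − 0.0599)/0.00982081 = 307 days (vs. the pure-advection estimate x/v = 313 d).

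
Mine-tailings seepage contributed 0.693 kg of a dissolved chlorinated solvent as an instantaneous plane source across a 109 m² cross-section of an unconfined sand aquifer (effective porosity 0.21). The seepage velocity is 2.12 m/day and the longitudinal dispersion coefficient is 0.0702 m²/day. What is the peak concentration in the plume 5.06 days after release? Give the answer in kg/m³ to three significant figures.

0.0143 kg/m³

The peak of an instantaneous 1D plume sits at x = vt; there the Gaussian factor is 1 and C_max = M/(n_e·A·√(4πDt)), where n_e·A is the pore area the mass is dissolved in.
√(4πDt) = √(4π × 0.0702 × 5.06) = 2.113 m, so C_max = 0.693/(0.21 × 109 × 2.113) = 0.0143 kg/m³.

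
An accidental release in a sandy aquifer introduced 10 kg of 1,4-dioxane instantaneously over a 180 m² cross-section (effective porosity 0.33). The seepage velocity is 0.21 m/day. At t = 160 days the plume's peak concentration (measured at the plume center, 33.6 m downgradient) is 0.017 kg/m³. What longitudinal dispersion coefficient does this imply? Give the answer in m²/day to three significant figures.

At the plume center C_max = M/(n_e·A·√(4πDt)), so D = M²/(4πt·(n_e·A·C_max)²).
n_e·A·C_max = 0.33 × 180 × 0.017 = 1.010 kg/m.
D = 10²/(4π × 160 × 1.010²) = 0.0488 m²/day.

0.0488 m²/day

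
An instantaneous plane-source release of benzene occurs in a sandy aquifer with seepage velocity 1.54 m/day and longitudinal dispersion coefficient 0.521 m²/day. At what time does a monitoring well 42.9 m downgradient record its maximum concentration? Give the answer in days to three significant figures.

For the 1D instantaneous-source solution, setting ∂C/∂t = 0 at fixed x gives v²t² + 2Dt − x² = 0, so t = (√(D² + v²x²) − D)/v².
√(D² + v²x²) = √(0.521² + 1.54² × 42.9²) = 66.07; v² = 2.3716.
t = (66.07 − 0.521)/2.3716 = 27.6 days (vs. the pure-advection estimate x/v = 27.9 d).

27.6 days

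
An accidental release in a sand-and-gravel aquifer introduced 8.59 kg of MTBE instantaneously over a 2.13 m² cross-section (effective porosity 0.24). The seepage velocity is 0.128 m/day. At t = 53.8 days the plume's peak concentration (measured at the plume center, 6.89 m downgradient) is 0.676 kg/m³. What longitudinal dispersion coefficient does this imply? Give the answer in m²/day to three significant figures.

0.914 m²/day

At the plume center C_max = M/(n_e·A·√(4πDt)), so D = M²/(4πt·(n_e·A·C_max)²).
n_e·A·C_max = 0.24 × 2.13 × 0.676 = 0.3456 kg/m.
D = 8.59²/(4π × 53.8 × 0.3456²) = 0.914 m²/day.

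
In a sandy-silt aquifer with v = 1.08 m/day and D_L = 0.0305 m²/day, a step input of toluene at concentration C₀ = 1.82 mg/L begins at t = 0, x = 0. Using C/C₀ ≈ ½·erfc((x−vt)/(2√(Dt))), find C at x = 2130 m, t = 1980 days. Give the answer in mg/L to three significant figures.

For a continuous step input, C/C₀ ≈ ½·erfc((x−vt)/(2√(Dt))).
vt = 1.08 × 1980 = 2138.4 m and 2√(Dt) = 2√(0.0305 × 1980) = 15.54 m.
Argument (x−vt)/(2√(Dt)) = (2130 − 2138.4)/15.54 = -0.5405; ½·erfc(-0.5405) = 0.7777.
C = 1.82 × 0.7777 = 1.42 mg/L.

1.42 mg/L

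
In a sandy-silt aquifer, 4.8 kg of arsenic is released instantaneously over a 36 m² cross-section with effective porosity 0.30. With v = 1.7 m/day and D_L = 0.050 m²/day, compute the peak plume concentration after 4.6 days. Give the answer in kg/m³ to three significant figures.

0.261 kg/m³

The peak of an instantaneous 1D plume sits at x = vt; there the Gaussian factor is 1 and C_max = M/(n_e·A·√(4πDt)), where n_e·A is the pore area the mass is dissolved in.
√(4πDt) = √(4π × 0.050 × 4.6) = 1.700 m, so C_max = 4.8/(0.30 × 36 × 1.700) = 0.261 kg/m³.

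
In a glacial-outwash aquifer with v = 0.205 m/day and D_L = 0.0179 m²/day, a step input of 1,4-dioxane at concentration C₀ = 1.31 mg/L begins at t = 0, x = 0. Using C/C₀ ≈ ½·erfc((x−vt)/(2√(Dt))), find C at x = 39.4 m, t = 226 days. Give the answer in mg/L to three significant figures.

For a continuous step input, C/C₀ ≈ ½·erfc((x−vt)/(2√(Dt))).
vt = 0.205 × 226 = 46.33 m and 2√(Dt) = 2√(0.0179 × 226) = 4.023 m.
Argument (x−vt)/(2√(Dt)) = (39.4 − 46.33)/4.023 = -1.723; ½·erfc(-1.723) = 0.9926.
C = 1.31 × 0.9926 = 1.30 mg/L.

1.30 mg/L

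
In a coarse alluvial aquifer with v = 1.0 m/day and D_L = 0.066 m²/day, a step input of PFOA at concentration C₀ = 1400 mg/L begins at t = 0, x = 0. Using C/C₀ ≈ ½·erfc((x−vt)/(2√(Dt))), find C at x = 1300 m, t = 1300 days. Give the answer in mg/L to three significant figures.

For a continuous step input, C/C₀ ≈ ½·erfc((x−vt)/(2√(Dt))).
vt = 1.0 × 1300 = 1300 m and 2√(Dt) = 2√(0.066 × 1300) = 18.53 m.
Argument (x−vt)/(2√(Dt)) = (1300 − 1300)/18.53 = 0; ½·erfc(0) = 0.5000.
C = 1400 × 0.5000 = 700 mg/L.

700 mg/L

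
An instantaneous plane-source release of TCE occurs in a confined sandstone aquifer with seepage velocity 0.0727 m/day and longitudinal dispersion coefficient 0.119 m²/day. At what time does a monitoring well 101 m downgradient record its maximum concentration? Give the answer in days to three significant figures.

1370 days

For the 1D instantaneous-source solution, setting ∂C/∂t = 0 at fixed x gives v²t² + 2Dt − x² = 0, so t = (√(D² + v²x²) − D)/v².
√(D² + v²x²) = √(0.119² + 0.0727² × 101²) = 7.344; v² = 0.00528529.
t = (7.344 − 0.119)/0.00528529 = 1370 days (vs. the pure-advection estimate x/v = 1390 d).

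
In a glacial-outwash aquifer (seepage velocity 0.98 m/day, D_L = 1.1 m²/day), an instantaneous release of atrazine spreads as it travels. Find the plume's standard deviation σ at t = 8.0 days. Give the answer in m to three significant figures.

Dispersive spreading gives a Gaussian with σ² = 2Dt; advection only shifts the center.
σ = √(2 × 1.1 × 8.0) = 4.20 m.

4.20 m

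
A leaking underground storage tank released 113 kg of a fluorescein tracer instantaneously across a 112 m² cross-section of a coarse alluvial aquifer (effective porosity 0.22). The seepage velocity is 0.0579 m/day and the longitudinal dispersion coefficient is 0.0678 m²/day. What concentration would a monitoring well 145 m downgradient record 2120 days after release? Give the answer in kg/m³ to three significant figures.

0.0456 kg/m³

For an instantaneous plane source, C(x,t) = M/(n_e·A·√(4πDt)) · exp(−(x−vt)²/(4Dt)), with n_e·A the pore (flow) area.
Plume center vt = 0.0579 × 2120 = 122.748 m, so the well at 145 m is 22.252 m downgradient of the peak.
√(4πDt) = 42.50 m, giving peak height M/(n_e·A·√(4πDt)) = 113/(0.22 × 112 × 42.50) = 0.1079 kg/m³.
(x−vt)²/(4Dt) = (22.252)²/(4 × 0.0678 × 2120) = 0.8612; exp(−0.8612) = 0.4227.
C = 0.1079 × 0.4227 = 0.0456 kg/m³.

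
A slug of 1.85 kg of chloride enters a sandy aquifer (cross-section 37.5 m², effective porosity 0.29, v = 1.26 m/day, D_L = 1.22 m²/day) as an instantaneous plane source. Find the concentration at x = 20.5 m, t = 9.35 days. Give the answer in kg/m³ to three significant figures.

For an instantaneous plane source, C(x,t) = M/(n_e·A·√(4πDt)) · exp(−(x−vt)²/(4Dt)), with n_e·A the pore (flow) area.
Plume center vt = 1.26 × 9.35 = 11.781 m, so the well at 20.5 m is 8.719 m downgradient of the peak.
√(4πDt) = 11.97 m, giving peak height M/(n_e·A·√(4πDt)) = 1.85/(0.29 × 37.5 × 11.97) = 0.01421 kg/m³.
(x−vt)²/(4Dt) = (8.719)²/(4 × 1.22 × 9.35) = 1.666; exp(−1.666) = 0.1890.
C = 0.01421 × 0.1890 = 0.00269 kg/m³.

0.00269 kg/m³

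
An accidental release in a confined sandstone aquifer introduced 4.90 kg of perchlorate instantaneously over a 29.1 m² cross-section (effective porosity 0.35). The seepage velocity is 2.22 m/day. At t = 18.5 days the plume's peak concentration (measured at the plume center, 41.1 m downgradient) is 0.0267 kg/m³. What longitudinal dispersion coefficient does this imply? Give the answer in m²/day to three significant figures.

At the plume center C_max = M/(n_e·A·√(4πDt)), so D = M²/(4πt·(n_e·A·C_max)²).
n_e·A·C_max = 0.35 × 29.1 × 0.0267 = 0.2719 kg/m.
D = 4.90²/(4π × 18.5 × 0.2719²) = 1.40 m²/day.

1.40 m²/day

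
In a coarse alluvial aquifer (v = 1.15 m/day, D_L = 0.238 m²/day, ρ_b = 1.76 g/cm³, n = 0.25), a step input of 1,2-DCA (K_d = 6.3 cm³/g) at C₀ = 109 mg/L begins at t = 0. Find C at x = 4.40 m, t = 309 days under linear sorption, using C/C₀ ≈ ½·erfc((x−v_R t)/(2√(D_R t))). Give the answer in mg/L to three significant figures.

Retardation factor R = 1 + ρ_b·K_d/n = 1 + 1.76 × 6.3/0.25 = 45.35.
Sorption retards both mechanisms: v_R = v/R = 0.02536 m/day, D_R = D/R = 0.005248 m²/day.
v_R·t = 0.02536 × 309 = 7.83624 m; 2√(D_R t) = 2.547 m; argument = (4.40 − 7.83624)/2.547 = -1.349.
C = C₀ × ½·erfc(-1.349) = 109 × 0.9718 = 106 mg/L.

106 mg/L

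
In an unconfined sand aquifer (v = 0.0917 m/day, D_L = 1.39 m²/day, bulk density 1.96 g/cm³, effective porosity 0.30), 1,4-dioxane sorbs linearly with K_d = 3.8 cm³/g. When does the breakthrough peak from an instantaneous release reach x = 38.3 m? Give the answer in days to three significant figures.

7330 days

Retardation factor R = 1 + ρ_b·K_d/n = 1 + 1.96 × 3.8/0.30 = 25.83.
Sorption retards both mechanisms: v_R = v/R = 0.003550 m/day, D_R = D/R = 0.05381 m²/day.
Peak time from v_R²t² + 2D_R t − x² = 0: t = (√(D_R² + v_R²x²) − D_R)/v_R².
√(D_R² + v_R²x²) = √(0.05381² + 0.003550² × 38.3²) = 0.1462; v_R² = 1.260e-05.
t = (0.1462 − 0.05381)/1.260e-05 = 7330 days.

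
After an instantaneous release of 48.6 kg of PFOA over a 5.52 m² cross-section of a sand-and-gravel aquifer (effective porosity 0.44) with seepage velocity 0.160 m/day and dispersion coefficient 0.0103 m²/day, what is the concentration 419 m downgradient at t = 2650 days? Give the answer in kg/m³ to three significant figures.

For an instantaneous plane source, C(x,t) = M/(n_e·A·√(4πDt)) · exp(−(x−vt)²/(4Dt)), with n_e·A the pore (flow) area.
Plume center vt = 0.160 × 2650 = 424 m, so the well at 419 m is 5 m upgradient of the peak.
√(4πDt) = 18.52 m, giving peak height M/(n_e·A·√(4πDt)) = 48.6/(0.44 × 5.52 × 18.52) = 1.080 kg/m³.
(x−vt)²/(4Dt) = (-5)²/(4 × 0.0103 × 2650) = 0.2290; exp(−0.2290) = 0.7953.
C = 1.080 × 0.7953 = 0.859 kg/m³.

0.859 kg/m³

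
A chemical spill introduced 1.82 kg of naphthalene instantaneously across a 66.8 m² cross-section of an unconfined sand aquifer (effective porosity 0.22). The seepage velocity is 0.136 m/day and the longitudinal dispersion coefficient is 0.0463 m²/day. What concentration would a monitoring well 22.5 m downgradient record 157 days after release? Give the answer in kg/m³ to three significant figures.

0.0124 kg/m³

For an instantaneous plane source, C(x,t) = M/(n_e·A·√(4πDt)) · exp(−(x−vt)²/(4Dt)), with n_e·A the pore (flow) area.
Plume center vt = 0.136 × 157 = 21.352 m, so the well at 22.5 m is 1.148 m downgradient of the peak.
√(4πDt) = 9.558 m, giving peak height M/(n_e·A·√(4πDt)) = 1.82/(0.22 × 66.8 × 9.558) = 0.01296 kg/m³.
(x−vt)²/(4Dt) = (1.148)²/(4 × 0.0463 × 157) = 0.04533; exp(−0.04533) = 0.9557.
C = 0.01296 × 0.9557 = 0.0124 kg/m³.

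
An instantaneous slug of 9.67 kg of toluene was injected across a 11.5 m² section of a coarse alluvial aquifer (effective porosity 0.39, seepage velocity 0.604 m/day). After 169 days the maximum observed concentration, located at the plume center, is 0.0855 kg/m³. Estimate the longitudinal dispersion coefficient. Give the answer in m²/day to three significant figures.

0.299 m²/day

At the plume center C_max = M/(n_e·A·√(4πDt)), so D = M²/(4πt·(n_e·A·C_max)²).
n_e·A·C_max = 0.39 × 11.5 × 0.0855 = 0.3835 kg/m.
D = 9.67²/(4π × 169 × 0.3835²) = 0.299 m²/day.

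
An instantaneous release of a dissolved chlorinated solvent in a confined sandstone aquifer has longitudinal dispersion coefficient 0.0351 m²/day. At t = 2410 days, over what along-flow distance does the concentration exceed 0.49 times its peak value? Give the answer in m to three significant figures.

The plume is Gaussian with σ = √(2Dt) = √(2 × 0.0351 × 2410) = 13.01 m.
C/C_peak = exp(−Δx²/(2σ²)) = 0.49 ⇒ Δx = σ·√(−2 ln 0.49) = 13.01 × 1.194 = 15.53 m.
Width = 2Δx = 31.1 m.

31.1 m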